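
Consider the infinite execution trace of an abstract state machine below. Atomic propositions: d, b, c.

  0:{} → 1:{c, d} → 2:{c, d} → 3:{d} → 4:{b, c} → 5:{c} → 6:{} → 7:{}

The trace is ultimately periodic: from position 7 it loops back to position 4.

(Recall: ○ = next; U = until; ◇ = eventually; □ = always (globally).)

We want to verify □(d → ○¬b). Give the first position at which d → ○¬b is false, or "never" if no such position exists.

3

Check d → ○¬b at each position in order: 0 ✓, 1 ✓, 2 ✓.
At position 3 the labels are {d} and the next position 4 has {b, c}, so d → ○¬b is false there. This is the first violation.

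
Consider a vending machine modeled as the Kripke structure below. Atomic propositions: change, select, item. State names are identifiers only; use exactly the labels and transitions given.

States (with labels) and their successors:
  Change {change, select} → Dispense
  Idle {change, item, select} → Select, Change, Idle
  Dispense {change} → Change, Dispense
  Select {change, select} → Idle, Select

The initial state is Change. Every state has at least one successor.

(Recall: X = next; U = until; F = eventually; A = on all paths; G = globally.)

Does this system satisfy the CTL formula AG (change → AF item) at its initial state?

States satisfying change → AF item: {Idle}.
States satisfying AG (change → AF item): ∅.
Change is reachable from Change and violates change → AF item, so AG fails at Change.
Change ∉ Sat(AG (change → AF item)).

Does not hold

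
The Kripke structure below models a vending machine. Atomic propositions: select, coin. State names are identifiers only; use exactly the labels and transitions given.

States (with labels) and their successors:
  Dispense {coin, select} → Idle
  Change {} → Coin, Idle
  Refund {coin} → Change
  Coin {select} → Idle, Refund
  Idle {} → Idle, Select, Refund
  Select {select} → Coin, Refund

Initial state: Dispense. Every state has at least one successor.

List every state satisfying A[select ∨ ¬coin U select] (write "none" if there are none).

{Dispense, Coin, Select}

States satisfying select ∨ ¬coin: {Dispense, Change, Coin, Idle, Select}.
States satisfying select: {Dispense, Coin, Select}.
States satisfying A[select ∨ ¬coin U select]: {Dispense, Coin, Select}.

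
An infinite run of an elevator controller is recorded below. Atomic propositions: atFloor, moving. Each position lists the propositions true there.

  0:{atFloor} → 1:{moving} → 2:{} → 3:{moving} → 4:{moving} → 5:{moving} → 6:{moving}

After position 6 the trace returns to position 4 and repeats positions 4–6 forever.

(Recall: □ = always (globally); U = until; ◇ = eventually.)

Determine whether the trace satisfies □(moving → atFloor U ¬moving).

Violated

moving → atFloor U ¬moving must hold at every position from 0 onward. It fails at position 1, so □(moving → atFloor U ¬moving) is false.
Positions where moving holds: 1, 3, 4, 5, 6.
Check atFloor U ¬moving at each: 1→fails, 3→fails, 4→fails, 5→fails, 6→fails.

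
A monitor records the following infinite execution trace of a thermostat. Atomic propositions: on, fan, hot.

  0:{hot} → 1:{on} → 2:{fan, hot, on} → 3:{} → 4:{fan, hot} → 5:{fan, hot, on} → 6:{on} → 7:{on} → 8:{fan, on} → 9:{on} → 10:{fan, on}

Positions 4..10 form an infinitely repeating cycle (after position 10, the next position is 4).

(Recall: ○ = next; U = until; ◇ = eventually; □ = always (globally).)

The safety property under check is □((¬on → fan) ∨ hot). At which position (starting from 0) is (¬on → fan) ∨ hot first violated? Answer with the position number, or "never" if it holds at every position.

3

Check (¬on → fan) ∨ hot at each position in order: 0 ✓, 1 ✓, 2 ✓.
At position 3 the labels are {}, so (¬on → fan) ∨ hot is false there. This is the first violation.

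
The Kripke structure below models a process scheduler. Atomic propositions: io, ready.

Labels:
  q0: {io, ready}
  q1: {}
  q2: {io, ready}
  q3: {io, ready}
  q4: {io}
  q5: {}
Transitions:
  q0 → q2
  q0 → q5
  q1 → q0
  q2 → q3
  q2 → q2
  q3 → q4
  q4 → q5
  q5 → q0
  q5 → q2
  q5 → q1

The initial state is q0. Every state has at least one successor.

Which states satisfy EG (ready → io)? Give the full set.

{q0, q1, q2, q3, q4, q5}

States satisfying ready → io: {q0, q1, q2, q3, q4, q5}.
States satisfying EG (ready → io): {q0, q1, q2, q3, q4, q5}.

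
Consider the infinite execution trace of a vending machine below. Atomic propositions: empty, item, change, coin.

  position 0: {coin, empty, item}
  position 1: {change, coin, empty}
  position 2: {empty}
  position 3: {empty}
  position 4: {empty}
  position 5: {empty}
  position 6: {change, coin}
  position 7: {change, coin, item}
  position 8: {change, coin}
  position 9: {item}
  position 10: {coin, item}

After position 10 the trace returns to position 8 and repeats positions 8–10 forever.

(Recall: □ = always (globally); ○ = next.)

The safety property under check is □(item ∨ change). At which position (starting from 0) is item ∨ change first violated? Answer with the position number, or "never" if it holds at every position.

Check item ∨ change at each position in order: 0 ✓, 1 ✓.
At position 2 the labels are {empty}, so item ∨ change is false there. This is the first violation.

2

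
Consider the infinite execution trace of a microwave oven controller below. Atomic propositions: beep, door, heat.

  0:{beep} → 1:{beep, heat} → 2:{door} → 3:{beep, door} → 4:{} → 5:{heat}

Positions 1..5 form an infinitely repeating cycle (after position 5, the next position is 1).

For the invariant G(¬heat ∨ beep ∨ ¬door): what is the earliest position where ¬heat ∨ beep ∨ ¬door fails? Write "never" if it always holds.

¬heat ∨ beep ∨ ¬door holds at every position 0..5, and those are all the positions the trace ever visits, so the invariant G(¬heat ∨ beep ∨ ¬door) is never violated.

never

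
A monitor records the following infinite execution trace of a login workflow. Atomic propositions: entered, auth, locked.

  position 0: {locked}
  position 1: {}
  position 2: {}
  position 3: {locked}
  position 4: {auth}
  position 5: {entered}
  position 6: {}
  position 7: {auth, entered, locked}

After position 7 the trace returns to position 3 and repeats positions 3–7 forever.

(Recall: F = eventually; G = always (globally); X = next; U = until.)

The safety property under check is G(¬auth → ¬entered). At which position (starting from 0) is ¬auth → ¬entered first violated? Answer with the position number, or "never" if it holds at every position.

Check ¬auth → ¬entered at each position in order: 0 ✓, 1 ✓, 2 ✓, 3 ✓, 4 ✓.
At position 5 the labels are {entered}, so ¬auth → ¬entered is false there. This is the first violation.

5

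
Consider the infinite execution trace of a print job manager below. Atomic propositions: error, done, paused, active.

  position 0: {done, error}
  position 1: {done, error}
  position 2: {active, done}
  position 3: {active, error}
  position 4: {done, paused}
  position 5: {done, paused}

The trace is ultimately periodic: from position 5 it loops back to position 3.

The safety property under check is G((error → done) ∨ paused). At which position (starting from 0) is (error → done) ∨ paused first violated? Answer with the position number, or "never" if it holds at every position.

Check (error → done) ∨ paused at each position in order: 0 ✓, 1 ✓, 2 ✓.
At position 3 the labels are {active, error}, so (error → done) ∨ paused is false there. This is the first violation.

3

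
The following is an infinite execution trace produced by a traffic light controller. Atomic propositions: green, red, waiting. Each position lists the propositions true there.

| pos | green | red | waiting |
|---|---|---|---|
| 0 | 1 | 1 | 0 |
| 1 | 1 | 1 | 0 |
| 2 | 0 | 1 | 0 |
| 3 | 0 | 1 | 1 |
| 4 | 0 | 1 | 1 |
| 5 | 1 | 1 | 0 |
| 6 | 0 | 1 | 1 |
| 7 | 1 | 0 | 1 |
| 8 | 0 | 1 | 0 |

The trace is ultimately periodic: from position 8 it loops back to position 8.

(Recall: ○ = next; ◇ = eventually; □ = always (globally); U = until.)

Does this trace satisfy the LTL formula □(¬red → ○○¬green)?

Satisfied

¬red → ○○¬green holds at every position 0..8, and those are all positions ever visited, so □(¬red → ○○¬green) holds.
Positions where ¬red holds: 7.
Check ○○¬green at each: 7→ok.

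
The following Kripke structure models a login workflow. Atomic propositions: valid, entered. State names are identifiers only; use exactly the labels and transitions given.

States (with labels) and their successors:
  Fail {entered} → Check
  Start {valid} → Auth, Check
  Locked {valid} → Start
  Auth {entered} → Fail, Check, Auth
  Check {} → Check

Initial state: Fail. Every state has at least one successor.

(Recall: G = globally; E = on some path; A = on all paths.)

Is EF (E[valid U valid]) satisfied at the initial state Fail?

States satisfying E[valid U valid]: {Start, Locked}.
States satisfying EF (E[valid U valid]): {Start, Locked}.
No suitable path/successor from Fail witnesses the formula.
Fail ∉ Sat(EF (E[valid U valid])).

Does not hold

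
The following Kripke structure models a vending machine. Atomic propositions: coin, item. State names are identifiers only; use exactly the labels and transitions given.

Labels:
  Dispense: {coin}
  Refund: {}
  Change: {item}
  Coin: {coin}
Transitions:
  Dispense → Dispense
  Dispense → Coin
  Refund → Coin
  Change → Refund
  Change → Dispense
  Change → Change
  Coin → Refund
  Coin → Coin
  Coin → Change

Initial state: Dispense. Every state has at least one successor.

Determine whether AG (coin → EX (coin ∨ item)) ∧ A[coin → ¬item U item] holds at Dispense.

No

States satisfying coin → EX (coin ∨ item): {Dispense, Refund, Change, Coin}.
States satisfying AG (coin → EX (coin ∨ item)): {Dispense, Refund, Change, Coin}.
States satisfying coin → ¬item: {Dispense, Refund, Change, Coin}.
States satisfying item: {Change}.
States satisfying A[coin → ¬item U item]: {Change}.
States satisfying AG (coin → EX (coin ∨ item)) ∧ A[coin → ¬item U item]: {Change}.
Dispense ∉ Sat(AG (coin → EX (coin ∨ item)) ∧ A[coin → ¬item U item]).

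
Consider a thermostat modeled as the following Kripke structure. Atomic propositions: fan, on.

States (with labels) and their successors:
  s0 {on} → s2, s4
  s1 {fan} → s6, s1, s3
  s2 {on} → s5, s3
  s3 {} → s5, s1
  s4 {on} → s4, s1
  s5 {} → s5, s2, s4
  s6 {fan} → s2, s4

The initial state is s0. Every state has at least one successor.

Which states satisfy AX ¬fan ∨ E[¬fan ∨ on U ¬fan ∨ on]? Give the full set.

States satisfying ¬fan: {s0, s2, s3, s4, s5}.
States satisfying AX ¬fan: {s0, s2, s5, s6}.
States satisfying ¬fan ∨ on: {s0, s2, s3, s4, s5}.
States satisfying E[¬fan ∨ on U ¬fan ∨ on]: {s0, s2, s3, s4, s5}.
States satisfying AX ¬fan ∨ E[¬fan ∨ on U ¬fan ∨ on]: {s0, s2, s3, s4, s5, s6}.

{s0, s2, s3, s4, s5, s6}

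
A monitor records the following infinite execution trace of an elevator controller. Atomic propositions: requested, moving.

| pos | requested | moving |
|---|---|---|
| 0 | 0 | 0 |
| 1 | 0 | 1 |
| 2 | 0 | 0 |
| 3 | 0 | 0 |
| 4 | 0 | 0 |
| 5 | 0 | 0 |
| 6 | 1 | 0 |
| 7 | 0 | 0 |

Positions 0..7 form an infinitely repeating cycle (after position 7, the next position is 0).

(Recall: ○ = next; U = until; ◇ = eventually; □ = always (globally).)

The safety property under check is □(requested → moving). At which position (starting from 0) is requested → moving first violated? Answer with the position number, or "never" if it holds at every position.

6

Check requested → moving at each position in order: 0 ✓, 1 ✓, 2 ✓, 3 ✓, 4 ✓, 5 ✓.
At position 6 the labels are {requested}, so requested → moving is false there. This is the first violation.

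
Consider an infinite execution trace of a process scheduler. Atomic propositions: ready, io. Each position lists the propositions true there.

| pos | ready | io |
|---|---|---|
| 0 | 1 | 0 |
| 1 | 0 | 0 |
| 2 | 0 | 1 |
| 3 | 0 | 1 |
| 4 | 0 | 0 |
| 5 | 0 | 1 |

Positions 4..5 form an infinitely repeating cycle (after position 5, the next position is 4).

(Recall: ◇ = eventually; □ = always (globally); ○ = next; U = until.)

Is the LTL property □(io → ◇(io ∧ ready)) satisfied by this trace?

Does not hold

io → ◇(io ∧ ready) must hold at every position from 0 onward. It fails at position 2, so □(io → ◇(io ∧ ready)) is false.
Positions where io holds: 2, 3, 5.
Check ◇(io ∧ ready) at each: 2→fails, 3→fails, 5→fails.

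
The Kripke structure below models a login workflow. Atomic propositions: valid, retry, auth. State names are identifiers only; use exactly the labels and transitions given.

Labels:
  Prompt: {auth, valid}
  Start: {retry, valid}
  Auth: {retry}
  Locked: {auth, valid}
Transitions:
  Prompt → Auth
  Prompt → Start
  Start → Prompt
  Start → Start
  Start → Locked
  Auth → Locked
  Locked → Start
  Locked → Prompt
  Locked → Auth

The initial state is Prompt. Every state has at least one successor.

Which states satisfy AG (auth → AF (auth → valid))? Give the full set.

{Prompt, Start, Auth, Locked}

States satisfying auth → AF (auth → valid): {Prompt, Start, Auth, Locked}.
States satisfying AG (auth → AF (auth → valid)): {Prompt, Start, Auth, Locked}.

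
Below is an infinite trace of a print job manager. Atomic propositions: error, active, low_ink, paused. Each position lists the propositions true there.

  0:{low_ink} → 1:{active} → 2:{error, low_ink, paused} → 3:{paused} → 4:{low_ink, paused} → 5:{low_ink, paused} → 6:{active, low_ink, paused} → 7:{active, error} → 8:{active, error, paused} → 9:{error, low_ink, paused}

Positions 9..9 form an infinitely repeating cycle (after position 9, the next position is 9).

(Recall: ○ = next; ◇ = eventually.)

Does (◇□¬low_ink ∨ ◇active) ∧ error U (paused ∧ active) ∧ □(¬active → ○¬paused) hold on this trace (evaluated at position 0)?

At position 0: ◇□¬low_ink ∨ ◇active is true; error U (paused ∧ active) ∧ □(¬active → ○¬paused) is false; so (◇□¬low_ink ∨ ◇active) ∧ error U (paused ∧ active) ∧ □(¬active → ○¬paused) is false.

Violated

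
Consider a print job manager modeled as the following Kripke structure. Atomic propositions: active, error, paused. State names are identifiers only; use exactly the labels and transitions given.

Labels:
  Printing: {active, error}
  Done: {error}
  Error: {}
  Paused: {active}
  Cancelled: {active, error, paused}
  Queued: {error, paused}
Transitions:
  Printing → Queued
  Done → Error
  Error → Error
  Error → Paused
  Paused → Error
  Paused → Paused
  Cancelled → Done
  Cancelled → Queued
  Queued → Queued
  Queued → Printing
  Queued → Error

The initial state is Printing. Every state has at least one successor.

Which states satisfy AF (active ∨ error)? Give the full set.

{Printing, Done, Paused, Cancelled, Queued}

States satisfying active ∨ error: {Printing, Done, Paused, Cancelled, Queued}.
States satisfying AF (active ∨ error): {Printing, Done, Paused, Cancelled, Queued}.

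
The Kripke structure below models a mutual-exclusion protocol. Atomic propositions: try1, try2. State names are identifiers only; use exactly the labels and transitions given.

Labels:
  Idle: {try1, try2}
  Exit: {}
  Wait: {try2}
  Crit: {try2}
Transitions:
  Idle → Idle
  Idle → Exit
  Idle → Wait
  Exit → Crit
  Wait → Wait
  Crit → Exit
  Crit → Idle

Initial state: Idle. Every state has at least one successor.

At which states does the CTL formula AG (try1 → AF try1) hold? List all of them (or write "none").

States satisfying try1 → AF try1: {Idle, Exit, Wait, Crit}.
States satisfying AG (try1 → AF try1): {Idle, Exit, Wait, Crit}.

{Idle, Exit, Wait, Crit}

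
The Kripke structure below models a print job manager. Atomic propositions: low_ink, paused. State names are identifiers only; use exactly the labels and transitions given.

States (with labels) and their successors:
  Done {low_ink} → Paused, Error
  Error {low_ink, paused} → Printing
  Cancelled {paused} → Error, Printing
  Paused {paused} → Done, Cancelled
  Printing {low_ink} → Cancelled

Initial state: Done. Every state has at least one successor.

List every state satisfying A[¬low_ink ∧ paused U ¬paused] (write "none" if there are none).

States satisfying ¬low_ink ∧ paused: {Cancelled, Paused}.
States satisfying ¬paused: {Done, Printing}.
States satisfying A[¬low_ink ∧ paused U ¬paused]: {Done, Printing}.

{Done, Printing}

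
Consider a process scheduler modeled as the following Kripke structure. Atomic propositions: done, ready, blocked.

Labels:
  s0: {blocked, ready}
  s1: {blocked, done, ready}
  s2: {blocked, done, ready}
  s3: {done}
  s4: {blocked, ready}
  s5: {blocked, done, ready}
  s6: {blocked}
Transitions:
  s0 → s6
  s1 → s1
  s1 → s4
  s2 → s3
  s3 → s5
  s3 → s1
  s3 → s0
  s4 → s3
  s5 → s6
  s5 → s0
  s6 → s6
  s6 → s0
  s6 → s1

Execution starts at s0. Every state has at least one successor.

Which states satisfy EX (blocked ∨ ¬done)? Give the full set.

{s0, s1, s3, s5, s6}

States satisfying blocked ∨ ¬done: {s0, s1, s2, s4, s5, s6}.
States satisfying EX (blocked ∨ ¬done): {s0, s1, s3, s5, s6}.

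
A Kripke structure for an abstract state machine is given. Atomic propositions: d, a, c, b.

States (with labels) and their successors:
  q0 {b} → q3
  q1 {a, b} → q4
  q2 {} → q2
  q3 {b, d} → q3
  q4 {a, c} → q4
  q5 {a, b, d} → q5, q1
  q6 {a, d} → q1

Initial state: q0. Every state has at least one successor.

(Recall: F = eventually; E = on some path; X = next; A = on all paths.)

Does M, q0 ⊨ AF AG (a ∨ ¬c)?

Satisfied

States satisfying AG (a ∨ ¬c): {q0, q1, q2, q3, q4, q5, q6}.
States satisfying AF AG (a ∨ ¬c): {q0, q1, q2, q3, q4, q5, q6}.
q0 ∈ Sat(AF AG (a ∨ ¬c)).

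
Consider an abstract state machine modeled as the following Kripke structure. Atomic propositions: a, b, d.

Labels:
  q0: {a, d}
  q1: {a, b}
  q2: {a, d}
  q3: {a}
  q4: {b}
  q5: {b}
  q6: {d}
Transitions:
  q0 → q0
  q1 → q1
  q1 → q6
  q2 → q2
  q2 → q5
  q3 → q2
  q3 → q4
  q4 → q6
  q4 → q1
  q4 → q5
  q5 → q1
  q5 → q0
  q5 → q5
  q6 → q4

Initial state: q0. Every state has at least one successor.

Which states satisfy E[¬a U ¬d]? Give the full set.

{q1, q3, q4, q5, q6}

States satisfying ¬a: {q4, q5, q6}.
States satisfying ¬d: {q1, q3, q4, q5}.
States satisfying E[¬a U ¬d]: {q1, q3, q4, q5, q6}.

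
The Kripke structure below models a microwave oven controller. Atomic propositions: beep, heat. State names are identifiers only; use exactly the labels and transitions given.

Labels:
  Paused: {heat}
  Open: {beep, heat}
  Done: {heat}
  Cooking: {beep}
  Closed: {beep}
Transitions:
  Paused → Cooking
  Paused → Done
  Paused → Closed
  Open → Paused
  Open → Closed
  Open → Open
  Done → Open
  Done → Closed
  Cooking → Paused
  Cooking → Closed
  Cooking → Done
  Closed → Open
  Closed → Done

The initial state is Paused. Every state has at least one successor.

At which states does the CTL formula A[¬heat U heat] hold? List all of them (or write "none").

States satisfying ¬heat: {Cooking, Closed}.
States satisfying heat: {Paused, Open, Done}.
States satisfying A[¬heat U heat]: {Paused, Open, Done, Cooking, Closed}.

{Paused, Open, Done, Cooking, Closed}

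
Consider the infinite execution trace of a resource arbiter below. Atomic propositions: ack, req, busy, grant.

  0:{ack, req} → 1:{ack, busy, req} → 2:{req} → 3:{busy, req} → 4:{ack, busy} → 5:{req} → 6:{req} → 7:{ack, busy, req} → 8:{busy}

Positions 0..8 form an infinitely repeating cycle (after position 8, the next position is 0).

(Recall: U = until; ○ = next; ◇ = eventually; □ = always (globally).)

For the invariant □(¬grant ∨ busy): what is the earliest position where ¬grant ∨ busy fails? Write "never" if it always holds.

¬grant ∨ busy holds at every position 0..8, and those are all the positions the trace ever visits, so the invariant □(¬grant ∨ busy) is never violated.

never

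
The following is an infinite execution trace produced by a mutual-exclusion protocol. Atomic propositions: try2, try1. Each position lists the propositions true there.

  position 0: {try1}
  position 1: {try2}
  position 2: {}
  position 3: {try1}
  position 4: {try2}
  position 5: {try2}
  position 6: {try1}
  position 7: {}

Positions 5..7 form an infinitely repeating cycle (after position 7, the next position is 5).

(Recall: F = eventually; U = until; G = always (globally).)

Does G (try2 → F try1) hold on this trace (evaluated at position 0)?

try2 → F try1 holds at every position 0..7, and those are all positions ever visited, so G (try2 → F try1) holds.
Positions where try2 holds: 1, 4, 5.
Check F try1 at each: 1→ok, 4→ok, 5→ok.

Holds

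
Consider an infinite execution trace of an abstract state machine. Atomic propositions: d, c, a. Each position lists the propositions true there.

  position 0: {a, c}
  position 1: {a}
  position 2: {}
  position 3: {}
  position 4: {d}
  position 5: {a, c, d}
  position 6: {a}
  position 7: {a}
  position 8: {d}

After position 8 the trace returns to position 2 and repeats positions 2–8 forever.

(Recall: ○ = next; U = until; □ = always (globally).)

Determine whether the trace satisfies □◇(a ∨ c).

◇(a ∨ c) holds at every position 0..8, and those are all positions ever visited, so □◇(a ∨ c) holds.

Holds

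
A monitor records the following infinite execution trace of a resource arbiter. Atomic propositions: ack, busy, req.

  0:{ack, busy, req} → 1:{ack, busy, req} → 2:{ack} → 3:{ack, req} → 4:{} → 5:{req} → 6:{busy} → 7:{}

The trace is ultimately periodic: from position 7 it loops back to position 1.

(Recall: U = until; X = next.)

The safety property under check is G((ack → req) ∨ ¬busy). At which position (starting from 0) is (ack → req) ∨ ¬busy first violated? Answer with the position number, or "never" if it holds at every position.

never

(ack → req) ∨ ¬busy holds at every position 0..7, and those are all the positions the trace ever visits, so the invariant G((ack → req) ∨ ¬busy) is never violated.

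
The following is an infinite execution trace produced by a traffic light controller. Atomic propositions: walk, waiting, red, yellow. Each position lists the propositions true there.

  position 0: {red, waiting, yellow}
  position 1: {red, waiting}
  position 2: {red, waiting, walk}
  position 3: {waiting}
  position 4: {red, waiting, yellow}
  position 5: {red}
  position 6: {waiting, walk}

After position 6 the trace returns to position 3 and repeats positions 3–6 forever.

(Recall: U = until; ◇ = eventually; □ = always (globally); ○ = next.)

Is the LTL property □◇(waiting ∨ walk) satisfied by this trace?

Holds

◇(waiting ∨ walk) holds at every position 0..6, and those are all positions ever visited, so □◇(waiting ∨ walk) holds.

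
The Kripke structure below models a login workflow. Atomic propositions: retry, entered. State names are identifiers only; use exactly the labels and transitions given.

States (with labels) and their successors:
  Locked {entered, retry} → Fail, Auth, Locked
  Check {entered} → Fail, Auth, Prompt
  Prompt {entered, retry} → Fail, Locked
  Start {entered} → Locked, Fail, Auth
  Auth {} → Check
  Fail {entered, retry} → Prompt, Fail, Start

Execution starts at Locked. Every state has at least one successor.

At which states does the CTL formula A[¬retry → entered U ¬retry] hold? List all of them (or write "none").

{Check, Start, Auth}

States satisfying ¬retry → entered: {Locked, Check, Prompt, Start, Fail}.
States satisfying ¬retry: {Check, Start, Auth}.
States satisfying A[¬retry → entered U ¬retry]: {Check, Start, Auth}.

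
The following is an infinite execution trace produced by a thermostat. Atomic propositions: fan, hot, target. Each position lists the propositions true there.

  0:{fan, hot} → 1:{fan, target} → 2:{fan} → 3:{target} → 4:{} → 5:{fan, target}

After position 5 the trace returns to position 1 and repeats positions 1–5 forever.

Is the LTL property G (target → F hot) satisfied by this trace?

target → F hot must hold at every position from 0 onward. It fails at position 1, so G (target → F hot) is false.
Positions where target holds: 1, 3, 5.
Check F hot at each: 1→fails, 3→fails, 5→fails.

Violated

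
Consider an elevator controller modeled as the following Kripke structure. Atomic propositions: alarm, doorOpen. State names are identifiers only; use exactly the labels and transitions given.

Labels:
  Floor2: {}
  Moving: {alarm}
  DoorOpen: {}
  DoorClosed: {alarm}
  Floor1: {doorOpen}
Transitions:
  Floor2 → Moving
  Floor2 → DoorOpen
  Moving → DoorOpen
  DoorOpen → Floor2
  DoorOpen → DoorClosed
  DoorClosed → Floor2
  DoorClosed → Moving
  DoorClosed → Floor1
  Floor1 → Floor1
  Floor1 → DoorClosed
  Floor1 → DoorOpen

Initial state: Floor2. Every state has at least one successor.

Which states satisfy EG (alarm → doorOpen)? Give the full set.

States satisfying alarm → doorOpen: {Floor2, DoorOpen, Floor1}.
States satisfying EG (alarm → doorOpen): {Floor2, DoorOpen, Floor1}.

{Floor2, DoorOpen, Floor1}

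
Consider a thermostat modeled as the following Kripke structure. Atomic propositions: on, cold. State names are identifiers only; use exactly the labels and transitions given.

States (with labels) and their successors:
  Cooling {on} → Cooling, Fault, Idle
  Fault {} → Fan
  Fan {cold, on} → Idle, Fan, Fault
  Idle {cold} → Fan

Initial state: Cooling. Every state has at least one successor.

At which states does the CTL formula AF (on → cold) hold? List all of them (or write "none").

{Fault, Fan, Idle}

States satisfying on → cold: {Fault, Fan, Idle}.
States satisfying AF (on → cold): {Fault, Fan, Idle}.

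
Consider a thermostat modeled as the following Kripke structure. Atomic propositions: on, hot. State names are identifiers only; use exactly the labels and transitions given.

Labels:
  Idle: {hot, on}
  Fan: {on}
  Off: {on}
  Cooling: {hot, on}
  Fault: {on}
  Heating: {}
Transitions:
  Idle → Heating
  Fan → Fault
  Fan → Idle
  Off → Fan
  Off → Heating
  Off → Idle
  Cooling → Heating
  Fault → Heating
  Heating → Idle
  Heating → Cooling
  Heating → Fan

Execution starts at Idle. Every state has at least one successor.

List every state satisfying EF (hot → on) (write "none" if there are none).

{Idle, Fan, Off, Cooling, Fault, Heating}

States satisfying hot → on: {Idle, Fan, Off, Cooling, Fault, Heating}.
States satisfying EF (hot → on): {Idle, Fan, Off, Cooling, Fault, Heating}.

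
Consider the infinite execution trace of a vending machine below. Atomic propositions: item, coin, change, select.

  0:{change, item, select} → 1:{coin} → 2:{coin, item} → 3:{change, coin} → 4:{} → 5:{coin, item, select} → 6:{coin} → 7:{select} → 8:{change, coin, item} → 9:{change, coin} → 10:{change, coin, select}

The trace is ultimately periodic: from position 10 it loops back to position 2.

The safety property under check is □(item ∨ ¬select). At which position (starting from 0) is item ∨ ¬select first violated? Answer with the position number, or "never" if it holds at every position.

7

Check item ∨ ¬select at each position in order: 0 ✓, 1 ✓, 2 ✓, 3 ✓, 4 ✓, 5 ✓, 6 ✓.
At position 7 the labels are {select}, so item ∨ ¬select is false there. This is the first violation.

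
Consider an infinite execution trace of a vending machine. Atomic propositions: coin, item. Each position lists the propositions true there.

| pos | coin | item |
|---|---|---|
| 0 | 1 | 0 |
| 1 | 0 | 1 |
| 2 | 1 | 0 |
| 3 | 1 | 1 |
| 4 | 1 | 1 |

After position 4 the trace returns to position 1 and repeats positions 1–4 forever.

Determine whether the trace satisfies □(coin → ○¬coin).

No

coin → ○¬coin must hold at every position from 0 onward. It fails at position 2, so □(coin → ○¬coin) is false.
Positions where coin holds: 0, 2, 3, 4.
Check ○¬coin at each: 0→ok, 2→fails, 3→fails, 4→ok.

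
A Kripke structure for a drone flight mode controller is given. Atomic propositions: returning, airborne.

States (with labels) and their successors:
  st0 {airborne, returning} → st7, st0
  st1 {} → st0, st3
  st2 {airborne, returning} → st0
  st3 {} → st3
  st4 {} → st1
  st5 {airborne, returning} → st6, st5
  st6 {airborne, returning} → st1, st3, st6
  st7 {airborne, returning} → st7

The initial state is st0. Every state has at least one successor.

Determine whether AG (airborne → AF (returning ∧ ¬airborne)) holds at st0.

States satisfying airborne → AF (returning ∧ ¬airborne): {st1, st3, st4}.
States satisfying AG (airborne → AF (returning ∧ ¬airborne)): {st3}.
st0 is reachable from st0 and violates airborne → AF (returning ∧ ¬airborne), so AG fails at st0.
st0 ∉ Sat(AG (airborne → AF (returning ∧ ¬airborne))).

No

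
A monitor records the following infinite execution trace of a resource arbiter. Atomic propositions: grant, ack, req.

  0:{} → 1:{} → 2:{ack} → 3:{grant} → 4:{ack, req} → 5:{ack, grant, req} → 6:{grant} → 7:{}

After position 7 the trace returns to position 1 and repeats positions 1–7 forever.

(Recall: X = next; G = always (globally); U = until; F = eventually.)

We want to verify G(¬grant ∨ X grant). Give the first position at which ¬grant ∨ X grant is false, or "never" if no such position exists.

3

Check ¬grant ∨ X grant at each position in order: 0 ✓, 1 ✓, 2 ✓.
At position 3 the labels are {grant} and the next position 4 has {ack, req}, so ¬grant ∨ X grant is false there. This is the first violation.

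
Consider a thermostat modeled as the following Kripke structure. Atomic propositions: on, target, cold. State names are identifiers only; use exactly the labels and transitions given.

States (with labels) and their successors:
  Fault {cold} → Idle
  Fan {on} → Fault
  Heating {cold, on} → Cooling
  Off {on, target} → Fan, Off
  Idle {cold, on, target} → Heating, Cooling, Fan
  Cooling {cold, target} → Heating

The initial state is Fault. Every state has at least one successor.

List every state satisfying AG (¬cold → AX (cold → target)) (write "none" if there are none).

{Heating, Cooling}

States satisfying ¬cold → AX (cold → target): {Fault, Heating, Off, Idle, Cooling}.
States satisfying AG (¬cold → AX (cold → target)): {Heating, Cooling}.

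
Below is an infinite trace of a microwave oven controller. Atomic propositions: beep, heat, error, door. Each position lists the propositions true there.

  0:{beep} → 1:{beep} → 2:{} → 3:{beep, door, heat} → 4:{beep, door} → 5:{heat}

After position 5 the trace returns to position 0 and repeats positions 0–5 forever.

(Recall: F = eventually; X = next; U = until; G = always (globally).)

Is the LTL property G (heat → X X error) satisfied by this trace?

heat → X X error must hold at every position from 0 onward. It fails at position 3, so G (heat → X X error) is false.
Positions where heat holds: 3, 5.
Check X X error at each: 3→fails, 5→fails.

No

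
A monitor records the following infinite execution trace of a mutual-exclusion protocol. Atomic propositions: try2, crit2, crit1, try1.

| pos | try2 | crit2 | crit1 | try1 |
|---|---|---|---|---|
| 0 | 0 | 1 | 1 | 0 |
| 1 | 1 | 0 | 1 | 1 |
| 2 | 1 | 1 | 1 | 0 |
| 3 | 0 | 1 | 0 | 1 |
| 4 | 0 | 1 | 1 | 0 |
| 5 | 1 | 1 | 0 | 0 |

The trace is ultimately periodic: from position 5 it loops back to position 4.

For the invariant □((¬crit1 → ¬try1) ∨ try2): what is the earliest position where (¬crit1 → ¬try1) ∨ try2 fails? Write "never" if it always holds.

Check (¬crit1 → ¬try1) ∨ try2 at each position in order: 0 ✓, 1 ✓, 2 ✓.
At position 3 the labels are {crit2, try1}, so (¬crit1 → ¬try1) ∨ try2 is false there. This is the first violation.

3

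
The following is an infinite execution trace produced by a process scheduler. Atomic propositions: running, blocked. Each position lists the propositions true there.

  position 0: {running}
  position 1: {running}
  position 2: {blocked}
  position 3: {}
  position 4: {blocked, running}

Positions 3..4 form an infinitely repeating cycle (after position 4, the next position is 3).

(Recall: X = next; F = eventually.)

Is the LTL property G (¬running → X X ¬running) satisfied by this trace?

¬running → X X ¬running must hold at every position from 0 onward. It fails at position 2, so G (¬running → X X ¬running) is false.
Positions where ¬running holds: 2, 3.
Check X X ¬running at each: 2→fails, 3→ok.

Violated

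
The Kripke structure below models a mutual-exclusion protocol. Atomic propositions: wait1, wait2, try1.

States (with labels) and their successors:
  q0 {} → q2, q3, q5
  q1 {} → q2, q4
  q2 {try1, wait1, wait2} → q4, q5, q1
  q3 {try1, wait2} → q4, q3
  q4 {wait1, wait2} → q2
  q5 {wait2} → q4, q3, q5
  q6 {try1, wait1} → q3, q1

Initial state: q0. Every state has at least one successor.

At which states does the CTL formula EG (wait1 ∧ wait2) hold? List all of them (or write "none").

{q2, q4}

States satisfying wait1 ∧ wait2: {q2, q4}.
States satisfying EG (wait1 ∧ wait2): {q2, q4}.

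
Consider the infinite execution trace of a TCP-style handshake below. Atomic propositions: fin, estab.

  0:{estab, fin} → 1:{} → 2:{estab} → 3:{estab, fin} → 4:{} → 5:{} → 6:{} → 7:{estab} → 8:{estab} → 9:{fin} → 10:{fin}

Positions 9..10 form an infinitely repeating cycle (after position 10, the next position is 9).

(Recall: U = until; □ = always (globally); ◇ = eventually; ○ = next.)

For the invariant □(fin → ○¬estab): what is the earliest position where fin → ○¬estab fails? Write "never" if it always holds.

never

fin → ○¬estab holds at every position 0..10, and those are all the positions the trace ever visits, so the invariant □(fin → ○¬estab) is never violated.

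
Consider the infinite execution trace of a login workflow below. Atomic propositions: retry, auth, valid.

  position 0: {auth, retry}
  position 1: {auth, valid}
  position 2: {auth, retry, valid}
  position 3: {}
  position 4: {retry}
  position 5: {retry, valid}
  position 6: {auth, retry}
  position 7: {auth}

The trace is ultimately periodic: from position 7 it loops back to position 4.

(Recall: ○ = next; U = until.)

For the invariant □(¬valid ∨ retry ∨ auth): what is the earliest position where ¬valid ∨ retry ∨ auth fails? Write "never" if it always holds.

¬valid ∨ retry ∨ auth holds at every position 0..7, and those are all the positions the trace ever visits, so the invariant □(¬valid ∨ retry ∨ auth) is never violated.

never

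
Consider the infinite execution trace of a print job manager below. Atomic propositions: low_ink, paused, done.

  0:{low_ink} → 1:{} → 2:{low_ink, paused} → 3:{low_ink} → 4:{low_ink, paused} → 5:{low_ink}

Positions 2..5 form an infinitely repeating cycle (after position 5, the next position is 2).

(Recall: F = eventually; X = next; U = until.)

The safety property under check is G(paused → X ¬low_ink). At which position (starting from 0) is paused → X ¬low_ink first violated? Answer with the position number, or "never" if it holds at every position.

Check paused → X ¬low_ink at each position in order: 0 ✓, 1 ✓.
At position 2 the labels are {low_ink, paused} and the next position 3 has {low_ink}, so paused → X ¬low_ink is false there. This is the first violation.

2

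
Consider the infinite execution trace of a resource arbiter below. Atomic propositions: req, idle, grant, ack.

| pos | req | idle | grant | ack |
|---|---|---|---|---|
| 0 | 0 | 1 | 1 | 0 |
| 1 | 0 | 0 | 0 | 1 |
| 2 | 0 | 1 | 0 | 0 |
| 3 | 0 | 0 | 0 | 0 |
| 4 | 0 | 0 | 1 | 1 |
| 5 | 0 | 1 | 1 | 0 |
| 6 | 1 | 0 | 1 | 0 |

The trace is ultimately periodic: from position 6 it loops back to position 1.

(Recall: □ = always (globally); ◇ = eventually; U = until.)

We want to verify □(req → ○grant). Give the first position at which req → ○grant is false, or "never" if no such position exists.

6

Check req → ○grant at each position in order: 0 ✓, 1 ✓, 2 ✓, 3 ✓, 4 ✓, 5 ✓.
At position 6 the labels are {grant, req} and the next position 1 has {ack}, so req → ○grant is false there. This is the first violation.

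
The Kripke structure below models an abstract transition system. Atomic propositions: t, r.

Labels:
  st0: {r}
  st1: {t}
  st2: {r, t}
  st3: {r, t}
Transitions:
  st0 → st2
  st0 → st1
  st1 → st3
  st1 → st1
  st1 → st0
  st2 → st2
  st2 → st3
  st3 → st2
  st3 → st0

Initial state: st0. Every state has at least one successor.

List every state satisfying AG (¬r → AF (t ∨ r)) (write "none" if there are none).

States satisfying ¬r → AF (t ∨ r): {st0, st1, st2, st3}.
States satisfying AG (¬r → AF (t ∨ r)): {st0, st1, st2, st3}.

{st0, st1, st2, st3}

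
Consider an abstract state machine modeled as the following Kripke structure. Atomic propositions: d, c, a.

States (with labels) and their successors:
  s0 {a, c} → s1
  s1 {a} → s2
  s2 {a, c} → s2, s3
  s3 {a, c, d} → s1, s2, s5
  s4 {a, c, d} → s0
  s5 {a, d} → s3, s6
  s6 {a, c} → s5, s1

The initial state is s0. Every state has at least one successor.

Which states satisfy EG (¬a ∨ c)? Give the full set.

{s2, s3}

States satisfying ¬a ∨ c: {s0, s2, s3, s4, s6}.
States satisfying EG (¬a ∨ c): {s2, s3}.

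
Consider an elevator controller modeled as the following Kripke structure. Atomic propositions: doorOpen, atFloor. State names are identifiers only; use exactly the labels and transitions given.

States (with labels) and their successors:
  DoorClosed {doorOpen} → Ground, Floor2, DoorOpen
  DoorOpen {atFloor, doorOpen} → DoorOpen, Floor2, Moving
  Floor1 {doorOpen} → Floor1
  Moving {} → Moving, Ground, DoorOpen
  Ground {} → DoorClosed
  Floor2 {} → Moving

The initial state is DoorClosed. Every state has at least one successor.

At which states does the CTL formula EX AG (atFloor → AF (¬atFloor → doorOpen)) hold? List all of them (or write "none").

States satisfying AG (atFloor → AF (¬atFloor → doorOpen)): {DoorClosed, DoorOpen, Floor1, Moving, Ground, Floor2}.
States satisfying EX AG (atFloor → AF (¬atFloor → doorOpen)): {DoorClosed, DoorOpen, Floor1, Moving, Ground, Floor2}.

{DoorClosed, DoorOpen, Floor1, Moving, Ground, Floor2}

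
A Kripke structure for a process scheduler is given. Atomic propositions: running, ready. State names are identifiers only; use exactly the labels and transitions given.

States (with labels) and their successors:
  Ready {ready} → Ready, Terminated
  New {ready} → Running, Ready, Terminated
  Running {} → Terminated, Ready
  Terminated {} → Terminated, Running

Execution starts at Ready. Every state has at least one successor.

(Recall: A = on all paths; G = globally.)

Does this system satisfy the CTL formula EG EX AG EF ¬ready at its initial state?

Yes

States satisfying EX AG EF ¬ready: {Ready, New, Running, Terminated}.
States satisfying EG EX AG EF ¬ready: {Ready, New, Running, Terminated}.
Ready ∈ Sat(EG EX AG EF ¬ready).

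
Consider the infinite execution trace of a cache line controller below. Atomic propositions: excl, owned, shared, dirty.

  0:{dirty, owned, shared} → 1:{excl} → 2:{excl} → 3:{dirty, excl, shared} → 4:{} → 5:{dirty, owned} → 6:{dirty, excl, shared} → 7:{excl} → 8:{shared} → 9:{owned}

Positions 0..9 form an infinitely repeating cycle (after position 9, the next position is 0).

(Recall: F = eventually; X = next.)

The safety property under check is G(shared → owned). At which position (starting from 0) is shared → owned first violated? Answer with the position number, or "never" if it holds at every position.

Check shared → owned at each position in order: 0 ✓, 1 ✓, 2 ✓.
At position 3 the labels are {dirty, excl, shared}, so shared → owned is false there. This is the first violation.

3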